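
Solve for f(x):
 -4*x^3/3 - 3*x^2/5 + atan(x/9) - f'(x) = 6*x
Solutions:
 f(x) = C1 - x^4/3 - x^3/5 - 3*x^2 + x*atan(x/9) - 9*log(x^2 + 81)/2


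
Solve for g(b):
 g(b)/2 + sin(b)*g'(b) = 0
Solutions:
 g(b) = C1*(cos(b) + 1)^(1/4)/(cos(b) - 1)^(1/4)


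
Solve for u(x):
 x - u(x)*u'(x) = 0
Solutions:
 u(x) = -sqrt(C1 + x^2)
 u(x) = sqrt(C1 + x^2)


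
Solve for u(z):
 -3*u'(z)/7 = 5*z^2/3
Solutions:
 u(z) = C1 - 35*z^3/27


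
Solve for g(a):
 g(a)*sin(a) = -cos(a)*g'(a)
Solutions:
 g(a) = C1*cos(a)


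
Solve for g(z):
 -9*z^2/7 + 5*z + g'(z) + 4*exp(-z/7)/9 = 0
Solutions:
 g(z) = C1 + 3*z^3/7 - 5*z^2/2 + 28*exp(-z/7)/9


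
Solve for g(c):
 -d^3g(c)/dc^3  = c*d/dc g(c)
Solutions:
 g(c) = C1 + Integral(C2*airyai(-c) + C3*airybi(-c), c)


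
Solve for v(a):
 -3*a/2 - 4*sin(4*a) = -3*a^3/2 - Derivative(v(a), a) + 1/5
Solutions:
 v(a) = C1 - 3*a^4/8 + 3*a^2/4 + a/5 - cos(4*a)


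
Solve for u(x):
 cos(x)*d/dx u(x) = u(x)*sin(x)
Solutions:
 u(x) = C1/cos(x)


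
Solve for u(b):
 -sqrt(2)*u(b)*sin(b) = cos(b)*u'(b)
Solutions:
 u(b) = C1*cos(b)^(sqrt(2))


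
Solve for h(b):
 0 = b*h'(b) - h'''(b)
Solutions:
 h(b) = C1 + Integral(C2*airyai(b) + C3*airybi(b), b)


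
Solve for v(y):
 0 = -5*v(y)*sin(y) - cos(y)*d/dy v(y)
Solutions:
 v(y) = C1*cos(y)^5


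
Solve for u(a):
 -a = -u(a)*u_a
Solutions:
 u(a) = -sqrt(C1 + a^2)
 u(a) = sqrt(C1 + a^2)


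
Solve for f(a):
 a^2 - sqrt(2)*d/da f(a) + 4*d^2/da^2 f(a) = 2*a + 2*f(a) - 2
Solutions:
 f(a) = C1*exp(a*(sqrt(2) + sqrt(34))/8) + C2*exp(a*(-sqrt(34) + sqrt(2))/8) + a^2/2 - a - sqrt(2)*a/2 + sqrt(2)/2 + 7/2


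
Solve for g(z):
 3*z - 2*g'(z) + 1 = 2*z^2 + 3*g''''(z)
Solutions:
 g(z) = C1 + C4*exp(-2^(1/3)*3^(2/3)*z/3) - z^3/3 + 3*z^2/4 + z/2 + (C2*sin(2^(1/3)*3^(1/6)*z/2) + C3*cos(2^(1/3)*3^(1/6)*z/2))*exp(2^(1/3)*3^(2/3)*z/6)


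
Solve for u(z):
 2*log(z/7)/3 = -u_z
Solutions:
 u(z) = C1 - 2*z*log(z)/3 + 2*z/3 + 2*z*log(7)/3


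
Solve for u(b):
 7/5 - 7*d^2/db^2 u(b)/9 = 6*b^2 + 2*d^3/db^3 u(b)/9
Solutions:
 u(b) = C1 + C2*b + C3*exp(-7*b/2) - 9*b^4/14 + 36*b^3/49 + 927*b^2/3430


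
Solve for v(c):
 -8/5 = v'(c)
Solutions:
 v(c) = C1 - 8*c/5


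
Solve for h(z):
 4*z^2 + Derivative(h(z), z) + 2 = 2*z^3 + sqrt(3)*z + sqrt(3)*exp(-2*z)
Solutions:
 h(z) = C1 + z^4/2 - 4*z^3/3 + sqrt(3)*z^2/2 - 2*z - sqrt(3)*exp(-2*z)/2


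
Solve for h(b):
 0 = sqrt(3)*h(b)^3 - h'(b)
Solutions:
 h(b) = -sqrt(2)*sqrt(-1/(C1 + sqrt(3)*b))/2
 h(b) = sqrt(2)*sqrt(-1/(C1 + sqrt(3)*b))/2


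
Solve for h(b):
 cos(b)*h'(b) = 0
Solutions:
 h(b) = C1


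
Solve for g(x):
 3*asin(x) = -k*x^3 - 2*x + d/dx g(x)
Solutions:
 g(x) = C1 + k*x^4/4 + x^2 + 3*x*asin(x) + 3*sqrt(1 - x^2)


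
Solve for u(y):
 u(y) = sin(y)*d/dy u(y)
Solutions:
 u(y) = C1*sqrt(cos(y) - 1)/sqrt(cos(y) + 1)


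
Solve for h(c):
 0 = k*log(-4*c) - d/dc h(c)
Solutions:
 h(c) = C1 + c*k*log(-c) + c*k*(-1 + 2*log(2))


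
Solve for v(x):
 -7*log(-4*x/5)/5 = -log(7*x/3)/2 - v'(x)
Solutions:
 v(x) = C1 + 9*x*log(x)/10 + x*(-14*log(5) - 5*log(7) - 9 + 5*log(3) + 28*log(2) + 14*I*pi)/10


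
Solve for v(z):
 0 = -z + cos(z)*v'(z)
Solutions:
 v(z) = C1 + Integral(z/cos(z), z)


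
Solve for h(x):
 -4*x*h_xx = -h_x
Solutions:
 h(x) = C1 + C2*x^(5/4)


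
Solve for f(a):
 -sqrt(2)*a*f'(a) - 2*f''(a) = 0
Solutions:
 f(a) = C1 + C2*erf(2^(1/4)*a/2)


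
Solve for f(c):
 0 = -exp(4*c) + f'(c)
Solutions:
 f(c) = C1 + exp(4*c)/4


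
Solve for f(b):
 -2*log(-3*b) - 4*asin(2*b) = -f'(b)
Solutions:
 f(b) = C1 + 2*b*log(-b) + 4*b*asin(2*b) - 2*b + 2*b*log(3) + 2*sqrt(1 - 4*b^2)


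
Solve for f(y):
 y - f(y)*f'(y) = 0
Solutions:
 f(y) = -sqrt(C1 + y^2)
 f(y) = sqrt(C1 + y^2)


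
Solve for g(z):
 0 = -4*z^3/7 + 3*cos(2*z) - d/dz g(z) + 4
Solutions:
 g(z) = C1 - z^4/7 + 4*z + 3*sin(z)*cos(z)


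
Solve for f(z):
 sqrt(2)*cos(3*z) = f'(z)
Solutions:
 f(z) = C1 + sqrt(2)*sin(3*z)/3


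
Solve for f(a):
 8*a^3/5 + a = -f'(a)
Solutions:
 f(a) = C1 - 2*a^4/5 - a^2/2


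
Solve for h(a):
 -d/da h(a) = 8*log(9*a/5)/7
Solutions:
 h(a) = C1 - 8*a*log(a)/7 - 16*a*log(3)/7 + 8*a/7 + 8*a*log(5)/7


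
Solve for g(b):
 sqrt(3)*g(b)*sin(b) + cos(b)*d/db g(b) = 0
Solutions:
 g(b) = C1*cos(b)^(sqrt(3))


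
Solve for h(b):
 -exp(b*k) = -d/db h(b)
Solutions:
 h(b) = C1 + exp(b*k)/k


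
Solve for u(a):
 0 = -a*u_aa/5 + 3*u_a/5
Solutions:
 u(a) = C1 + C2*a^4


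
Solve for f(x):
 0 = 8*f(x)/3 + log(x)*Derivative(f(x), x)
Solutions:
 f(x) = C1*exp(-8*li(x)/3)


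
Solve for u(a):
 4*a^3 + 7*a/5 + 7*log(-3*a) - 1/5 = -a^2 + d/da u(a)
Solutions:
 u(a) = C1 + a^4 + a^3/3 + 7*a^2/10 + 7*a*log(-a) + a*(-36/5 + 7*log(3))


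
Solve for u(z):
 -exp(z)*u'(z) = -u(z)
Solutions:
 u(z) = C1*exp(-exp(-z))


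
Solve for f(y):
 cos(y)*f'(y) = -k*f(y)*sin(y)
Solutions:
 f(y) = C1*exp(k*log(cos(y)))


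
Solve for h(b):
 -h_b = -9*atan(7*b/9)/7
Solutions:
 h(b) = C1 + 9*b*atan(7*b/9)/7 - 81*log(49*b^2 + 81)/98


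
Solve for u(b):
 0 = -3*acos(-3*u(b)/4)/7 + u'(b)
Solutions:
 Integral(1/acos(-3*_y/4), (_y, u(b))) = C1 + 3*b/7


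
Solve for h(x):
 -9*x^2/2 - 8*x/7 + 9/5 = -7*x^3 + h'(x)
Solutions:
 h(x) = C1 + 7*x^4/4 - 3*x^3/2 - 4*x^2/7 + 9*x/5


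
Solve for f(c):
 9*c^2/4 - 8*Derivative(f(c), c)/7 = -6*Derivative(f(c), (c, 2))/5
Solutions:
 f(c) = C1 + C2*exp(20*c/21) + 21*c^3/32 + 1323*c^2/640 + 27783*c/6400


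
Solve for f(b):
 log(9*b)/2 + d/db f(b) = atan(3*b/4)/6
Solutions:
 f(b) = C1 - b*log(b)/2 + b*atan(3*b/4)/6 - b*log(3) + b/2 - log(9*b^2 + 16)/9


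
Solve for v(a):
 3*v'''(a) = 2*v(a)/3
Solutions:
 v(a) = C3*exp(6^(1/3)*a/3) + (C1*sin(2^(1/3)*3^(5/6)*a/6) + C2*cos(2^(1/3)*3^(5/6)*a/6))*exp(-6^(1/3)*a/6)


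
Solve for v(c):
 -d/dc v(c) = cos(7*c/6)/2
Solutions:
 v(c) = C1 - 3*sin(7*c/6)/7


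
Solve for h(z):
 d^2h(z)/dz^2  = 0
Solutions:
 h(z) = C1 + C2*z


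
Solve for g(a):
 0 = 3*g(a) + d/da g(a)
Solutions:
 g(a) = C1*exp(-3*a)


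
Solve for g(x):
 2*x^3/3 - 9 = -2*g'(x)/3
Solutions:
 g(x) = C1 - x^4/4 + 27*x/2


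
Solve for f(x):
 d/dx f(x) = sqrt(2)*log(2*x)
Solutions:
 f(x) = C1 + sqrt(2)*x*log(x) - sqrt(2)*x + sqrt(2)*x*log(2)


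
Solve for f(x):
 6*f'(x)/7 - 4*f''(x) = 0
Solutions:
 f(x) = C1 + C2*exp(3*x/14)


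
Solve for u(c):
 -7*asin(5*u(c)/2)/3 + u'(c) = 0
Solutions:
 Integral(1/asin(5*_y/2), (_y, u(c))) = C1 + 7*c/3


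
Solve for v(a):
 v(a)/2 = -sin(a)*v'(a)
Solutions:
 v(a) = C1*(cos(a) + 1)^(1/4)/(cos(a) - 1)^(1/4)


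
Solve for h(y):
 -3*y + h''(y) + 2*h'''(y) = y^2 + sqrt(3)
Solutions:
 h(y) = C1 + C2*y + C3*exp(-y/2) + y^4/12 - y^3/6 + y^2*(sqrt(3)/2 + 1)


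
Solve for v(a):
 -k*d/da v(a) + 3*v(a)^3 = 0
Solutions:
 v(a) = -sqrt(2)*sqrt(-k/(C1*k + 3*a))/2
 v(a) = sqrt(2)*sqrt(-k/(C1*k + 3*a))/2


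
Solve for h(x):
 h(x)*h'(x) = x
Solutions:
 h(x) = -sqrt(C1 + x^2)
 h(x) = sqrt(C1 + x^2)


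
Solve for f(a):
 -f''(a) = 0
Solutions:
 f(a) = C1 + C2*a


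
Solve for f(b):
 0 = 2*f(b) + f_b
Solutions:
 f(b) = C1*exp(-2*b)


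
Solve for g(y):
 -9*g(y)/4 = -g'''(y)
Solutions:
 g(y) = C3*exp(2^(1/3)*3^(2/3)*y/2) + (C1*sin(3*2^(1/3)*3^(1/6)*y/4) + C2*cos(3*2^(1/3)*3^(1/6)*y/4))*exp(-2^(1/3)*3^(2/3)*y/4)


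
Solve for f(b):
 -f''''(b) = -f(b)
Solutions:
 f(b) = C1*exp(-b) + C2*exp(b) + C3*sin(b) + C4*cos(b)


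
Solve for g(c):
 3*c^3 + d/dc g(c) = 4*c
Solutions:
 g(c) = C1 - 3*c^4/4 + 2*c^2


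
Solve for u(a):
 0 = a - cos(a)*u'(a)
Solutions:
 u(a) = C1 + Integral(a/cos(a), a)


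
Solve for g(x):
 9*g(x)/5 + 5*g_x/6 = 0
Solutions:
 g(x) = C1*exp(-54*x/25)


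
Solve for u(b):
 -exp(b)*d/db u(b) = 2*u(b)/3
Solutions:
 u(b) = C1*exp(2*exp(-b)/3)


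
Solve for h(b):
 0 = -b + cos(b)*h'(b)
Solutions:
 h(b) = C1 + Integral(b/cos(b), b)


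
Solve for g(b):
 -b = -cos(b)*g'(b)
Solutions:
 g(b) = C1 + Integral(b/cos(b), b)


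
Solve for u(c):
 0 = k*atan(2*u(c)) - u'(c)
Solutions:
 Integral(1/atan(2*_y), (_y, u(c))) = C1 + c*k


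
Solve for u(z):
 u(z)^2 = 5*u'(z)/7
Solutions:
 u(z) = -5/(C1 + 7*z)


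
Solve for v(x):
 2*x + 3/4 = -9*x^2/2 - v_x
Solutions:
 v(x) = C1 - 3*x^3/2 - x^2 - 3*x/4


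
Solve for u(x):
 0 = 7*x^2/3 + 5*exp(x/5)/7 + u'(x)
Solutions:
 u(x) = C1 - 7*x^3/9 - 25*exp(x/5)/7


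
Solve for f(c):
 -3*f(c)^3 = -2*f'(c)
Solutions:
 f(c) = -sqrt(-1/(C1 + 3*c))
 f(c) = sqrt(-1/(C1 + 3*c))


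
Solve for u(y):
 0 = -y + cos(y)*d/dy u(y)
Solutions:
 u(y) = C1 + Integral(y/cos(y), y)


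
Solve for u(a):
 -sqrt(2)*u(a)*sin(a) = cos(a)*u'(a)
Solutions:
 u(a) = C1*cos(a)^(sqrt(2))


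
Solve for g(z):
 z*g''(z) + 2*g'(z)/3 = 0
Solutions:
 g(z) = C1 + C2*z^(1/3)


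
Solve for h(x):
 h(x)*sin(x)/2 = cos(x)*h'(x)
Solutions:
 h(x) = C1/sqrt(cos(x))


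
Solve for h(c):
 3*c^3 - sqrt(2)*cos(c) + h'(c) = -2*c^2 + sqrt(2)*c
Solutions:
 h(c) = C1 - 3*c^4/4 - 2*c^3/3 + sqrt(2)*c^2/2 + sqrt(2)*sin(c)


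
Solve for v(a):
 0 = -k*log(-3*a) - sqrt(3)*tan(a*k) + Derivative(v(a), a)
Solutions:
 v(a) = C1 + a*k*(log(-a) - 1) + a*k*log(3) + sqrt(3)*Piecewise((-log(cos(a*k))/k, Ne(k, 0)), (0, True))


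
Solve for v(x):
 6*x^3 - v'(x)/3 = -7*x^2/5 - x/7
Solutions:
 v(x) = C1 + 9*x^4/2 + 7*x^3/5 + 3*x^2/14


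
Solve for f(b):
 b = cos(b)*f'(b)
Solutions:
 f(b) = C1 + Integral(b/cos(b), b)


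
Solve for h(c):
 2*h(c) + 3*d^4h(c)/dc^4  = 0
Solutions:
 h(c) = (C1*sin(6^(3/4)*c/6) + C2*cos(6^(3/4)*c/6))*exp(-6^(3/4)*c/6) + (C3*sin(6^(3/4)*c/6) + C4*cos(6^(3/4)*c/6))*exp(6^(3/4)*c/6)


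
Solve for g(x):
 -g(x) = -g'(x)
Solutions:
 g(x) = C1*exp(x)


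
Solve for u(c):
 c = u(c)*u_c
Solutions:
 u(c) = -sqrt(C1 + c^2)
 u(c) = sqrt(C1 + c^2)


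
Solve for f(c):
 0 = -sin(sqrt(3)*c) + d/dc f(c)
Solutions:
 f(c) = C1 - sqrt(3)*cos(sqrt(3)*c)/3


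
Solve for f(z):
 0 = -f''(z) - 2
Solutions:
 f(z) = C1 + C2*z - z^2


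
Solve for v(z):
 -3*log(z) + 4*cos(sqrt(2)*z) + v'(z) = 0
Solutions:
 v(z) = C1 + 3*z*log(z) - 3*z - 2*sqrt(2)*sin(sqrt(2)*z)


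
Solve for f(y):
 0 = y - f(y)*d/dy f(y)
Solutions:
 f(y) = -sqrt(C1 + y^2)
 f(y) = sqrt(C1 + y^2)


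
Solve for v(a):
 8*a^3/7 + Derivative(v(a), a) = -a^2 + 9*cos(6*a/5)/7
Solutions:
 v(a) = C1 - 2*a^4/7 - a^3/3 + 15*sin(6*a/5)/14


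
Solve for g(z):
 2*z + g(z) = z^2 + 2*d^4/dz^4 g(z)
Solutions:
 g(z) = C1*exp(-2^(3/4)*z/2) + C2*exp(2^(3/4)*z/2) + C3*sin(2^(3/4)*z/2) + C4*cos(2^(3/4)*z/2) + z^2 - 2*z


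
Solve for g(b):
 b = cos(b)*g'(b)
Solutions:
 g(b) = C1 + Integral(b/cos(b), b)


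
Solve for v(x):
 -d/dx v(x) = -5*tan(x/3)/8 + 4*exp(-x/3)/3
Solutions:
 v(x) = C1 + 15*log(tan(x/3)^2 + 1)/16 + 4*exp(-x/3)


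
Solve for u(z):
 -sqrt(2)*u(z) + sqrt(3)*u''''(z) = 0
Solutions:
 u(z) = C1*exp(-2^(1/8)*3^(7/8)*z/3) + C2*exp(2^(1/8)*3^(7/8)*z/3) + C3*sin(2^(1/8)*3^(7/8)*z/3) + C4*cos(2^(1/8)*3^(7/8)*z/3)


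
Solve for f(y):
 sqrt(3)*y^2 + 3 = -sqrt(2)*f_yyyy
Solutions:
 f(y) = C1 + C2*y + C3*y^2 + C4*y^3 - sqrt(6)*y^6/720 - sqrt(2)*y^4/16


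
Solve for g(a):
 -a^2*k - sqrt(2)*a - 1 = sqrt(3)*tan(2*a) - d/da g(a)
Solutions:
 g(a) = C1 + a^3*k/3 + sqrt(2)*a^2/2 + a - sqrt(3)*log(cos(2*a))/2


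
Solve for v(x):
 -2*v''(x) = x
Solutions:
 v(x) = C1 + C2*x - x^3/12


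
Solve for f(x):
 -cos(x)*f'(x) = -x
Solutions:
 f(x) = C1 + Integral(x/cos(x), x)


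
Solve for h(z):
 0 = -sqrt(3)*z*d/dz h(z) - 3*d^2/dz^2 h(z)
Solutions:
 h(z) = C1 + C2*erf(sqrt(2)*3^(3/4)*z/6)


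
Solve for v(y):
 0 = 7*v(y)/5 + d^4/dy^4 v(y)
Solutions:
 v(y) = (C1*sin(sqrt(2)*5^(3/4)*7^(1/4)*y/10) + C2*cos(sqrt(2)*5^(3/4)*7^(1/4)*y/10))*exp(-sqrt(2)*5^(3/4)*7^(1/4)*y/10) + (C3*sin(sqrt(2)*5^(3/4)*7^(1/4)*y/10) + C4*cos(sqrt(2)*5^(3/4)*7^(1/4)*y/10))*exp(sqrt(2)*5^(3/4)*7^(1/4)*y/10)


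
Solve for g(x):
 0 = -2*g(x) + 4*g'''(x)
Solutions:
 g(x) = C3*exp(2^(2/3)*x/2) + (C1*sin(2^(2/3)*sqrt(3)*x/4) + C2*cos(2^(2/3)*sqrt(3)*x/4))*exp(-2^(2/3)*x/4)


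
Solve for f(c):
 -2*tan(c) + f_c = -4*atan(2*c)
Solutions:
 f(c) = C1 - 4*c*atan(2*c) + log(4*c^2 + 1) - 2*log(cos(c))


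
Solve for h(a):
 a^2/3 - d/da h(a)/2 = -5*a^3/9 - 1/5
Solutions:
 h(a) = C1 + 5*a^4/18 + 2*a^3/9 + 2*a/5


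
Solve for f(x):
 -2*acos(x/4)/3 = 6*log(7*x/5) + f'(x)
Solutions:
 f(x) = C1 - 6*x*log(x) - 2*x*acos(x/4)/3 - 6*x*log(7) + 6*x + 6*x*log(5) + 2*sqrt(16 - x^2)/3


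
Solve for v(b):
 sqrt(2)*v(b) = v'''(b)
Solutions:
 v(b) = C3*exp(2^(1/6)*b) + (C1*sin(2^(1/6)*sqrt(3)*b/2) + C2*cos(2^(1/6)*sqrt(3)*b/2))*exp(-2^(1/6)*b/2)


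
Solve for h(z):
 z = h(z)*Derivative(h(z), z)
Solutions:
 h(z) = -sqrt(C1 + z^2)
 h(z) = sqrt(C1 + z^2)


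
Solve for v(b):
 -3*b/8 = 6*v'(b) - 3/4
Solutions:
 v(b) = C1 - b^2/32 + b/8


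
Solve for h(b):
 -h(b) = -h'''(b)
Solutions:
 h(b) = C3*exp(b) + (C1*sin(sqrt(3)*b/2) + C2*cos(sqrt(3)*b/2))*exp(-b/2)


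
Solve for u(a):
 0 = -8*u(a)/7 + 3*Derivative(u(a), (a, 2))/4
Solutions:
 u(a) = C1*exp(-4*sqrt(42)*a/21) + C2*exp(4*sqrt(42)*a/21)


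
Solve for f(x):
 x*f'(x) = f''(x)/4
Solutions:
 f(x) = C1 + C2*erfi(sqrt(2)*x)


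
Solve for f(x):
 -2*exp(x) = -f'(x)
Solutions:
 f(x) = C1 + 2*exp(x)


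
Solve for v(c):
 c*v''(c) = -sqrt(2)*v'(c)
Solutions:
 v(c) = C1 + C2*c^(1 - sqrt(2))


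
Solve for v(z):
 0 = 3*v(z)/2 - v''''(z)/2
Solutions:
 v(z) = C1*exp(-3^(1/4)*z) + C2*exp(3^(1/4)*z) + C3*sin(3^(1/4)*z) + C4*cos(3^(1/4)*z)


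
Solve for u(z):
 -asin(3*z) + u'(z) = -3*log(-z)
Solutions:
 u(z) = C1 - 3*z*log(-z) + z*asin(3*z) + 3*z + sqrt(1 - 9*z^2)/3


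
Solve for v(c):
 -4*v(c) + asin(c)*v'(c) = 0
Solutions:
 v(c) = C1*exp(4*Integral(1/asin(c), c))


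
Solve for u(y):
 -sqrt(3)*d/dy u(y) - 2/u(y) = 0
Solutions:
 u(y) = -sqrt(C1 - 12*sqrt(3)*y)/3
 u(y) = sqrt(C1 - 12*sqrt(3)*y)/3


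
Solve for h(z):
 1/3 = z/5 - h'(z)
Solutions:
 h(z) = C1 + z^2/10 - z/3


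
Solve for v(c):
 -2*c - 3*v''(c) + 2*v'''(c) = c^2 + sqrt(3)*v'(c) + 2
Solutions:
 v(c) = C1 + C2*exp(c*(3 - sqrt(9 + 8*sqrt(3)))/4) + C3*exp(c*(3 + sqrt(9 + 8*sqrt(3)))/4) - sqrt(3)*c^3/9 - sqrt(3)*c^2/3 + c^2 - 8*sqrt(3)*c/3 + 2*c/3


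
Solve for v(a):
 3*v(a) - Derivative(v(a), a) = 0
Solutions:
 v(a) = C1*exp(3*a)


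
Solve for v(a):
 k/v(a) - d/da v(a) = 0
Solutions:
 v(a) = -sqrt(C1 + 2*a*k)
 v(a) = sqrt(C1 + 2*a*k)


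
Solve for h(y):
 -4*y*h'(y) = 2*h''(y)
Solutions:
 h(y) = C1 + C2*erf(y)


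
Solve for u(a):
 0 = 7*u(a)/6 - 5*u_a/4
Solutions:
 u(a) = C1*exp(14*a/15)


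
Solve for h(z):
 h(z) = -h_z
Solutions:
 h(z) = C1*exp(-z)


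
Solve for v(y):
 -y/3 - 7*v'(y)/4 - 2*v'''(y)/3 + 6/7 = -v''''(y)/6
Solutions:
 v(y) = C1 + C2*exp(y*(-2^(1/3)*(9*sqrt(7553) + 823)^(1/3) - 32*2^(2/3)/(9*sqrt(7553) + 823)^(1/3) + 16)/12)*sin(2^(1/3)*sqrt(3)*y*(-(9*sqrt(7553) + 823)^(1/3) + 32*2^(1/3)/(9*sqrt(7553) + 823)^(1/3))/12) + C3*exp(y*(-2^(1/3)*(9*sqrt(7553) + 823)^(1/3) - 32*2^(2/3)/(9*sqrt(7553) + 823)^(1/3) + 16)/12)*cos(2^(1/3)*sqrt(3)*y*(-(9*sqrt(7553) + 823)^(1/3) + 32*2^(1/3)/(9*sqrt(7553) + 823)^(1/3))/12) + C4*exp(y*(32*2^(2/3)/(9*sqrt(7553) + 823)^(1/3) + 8 + 2^(1/3)*(9*sqrt(7553) + 823)^(1/3))/6) - 2*y^2/21 + 24*y/49


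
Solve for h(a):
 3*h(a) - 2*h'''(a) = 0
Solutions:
 h(a) = C3*exp(2^(2/3)*3^(1/3)*a/2) + (C1*sin(2^(2/3)*3^(5/6)*a/4) + C2*cos(2^(2/3)*3^(5/6)*a/4))*exp(-2^(2/3)*3^(1/3)*a/4)


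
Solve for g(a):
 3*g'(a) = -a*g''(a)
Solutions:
 g(a) = C1 + C2/a^2


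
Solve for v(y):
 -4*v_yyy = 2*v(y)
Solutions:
 v(y) = C3*exp(-2^(2/3)*y/2) + (C1*sin(2^(2/3)*sqrt(3)*y/4) + C2*cos(2^(2/3)*sqrt(3)*y/4))*exp(2^(2/3)*y/4)


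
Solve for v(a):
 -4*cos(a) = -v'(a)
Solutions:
 v(a) = C1 + 4*sin(a)


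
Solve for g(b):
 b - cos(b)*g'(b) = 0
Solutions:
 g(b) = C1 + Integral(b/cos(b), b)


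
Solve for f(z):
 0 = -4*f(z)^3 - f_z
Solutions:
 f(z) = -sqrt(2)*sqrt(-1/(C1 - 4*z))/2
 f(z) = sqrt(2)*sqrt(-1/(C1 - 4*z))/2


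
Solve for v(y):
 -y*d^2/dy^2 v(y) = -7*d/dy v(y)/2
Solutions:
 v(y) = C1 + C2*y^(9/2)


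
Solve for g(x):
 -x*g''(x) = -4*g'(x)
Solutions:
 g(x) = C1 + C2*x^5


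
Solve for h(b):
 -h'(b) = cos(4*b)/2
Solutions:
 h(b) = C1 - sin(4*b)/8


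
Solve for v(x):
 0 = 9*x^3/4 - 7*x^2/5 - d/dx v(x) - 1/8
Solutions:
 v(x) = C1 + 9*x^4/16 - 7*x^3/15 - x/8


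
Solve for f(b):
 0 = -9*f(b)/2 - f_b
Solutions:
 f(b) = C1*exp(-9*b/2)


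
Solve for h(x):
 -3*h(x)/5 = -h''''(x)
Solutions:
 h(x) = C1*exp(-3^(1/4)*5^(3/4)*x/5) + C2*exp(3^(1/4)*5^(3/4)*x/5) + C3*sin(3^(1/4)*5^(3/4)*x/5) + C4*cos(3^(1/4)*5^(3/4)*x/5)


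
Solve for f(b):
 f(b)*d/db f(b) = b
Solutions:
 f(b) = -sqrt(C1 + b^2)
 f(b) = sqrt(C1 + b^2)


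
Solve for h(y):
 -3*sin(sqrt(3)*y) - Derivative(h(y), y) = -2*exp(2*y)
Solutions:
 h(y) = C1 + exp(2*y) + sqrt(3)*cos(sqrt(3)*y)


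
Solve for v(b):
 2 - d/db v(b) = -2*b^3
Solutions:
 v(b) = C1 + b^4/2 + 2*b


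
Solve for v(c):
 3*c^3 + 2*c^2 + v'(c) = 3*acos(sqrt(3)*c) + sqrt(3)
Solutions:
 v(c) = C1 - 3*c^4/4 - 2*c^3/3 + 3*c*acos(sqrt(3)*c) + sqrt(3)*c - sqrt(3)*sqrt(1 - 3*c^2)


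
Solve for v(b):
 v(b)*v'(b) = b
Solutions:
 v(b) = -sqrt(C1 + b^2)
 v(b) = sqrt(C1 + b^2)


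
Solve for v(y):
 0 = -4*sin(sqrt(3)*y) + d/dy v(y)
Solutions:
 v(y) = C1 - 4*sqrt(3)*cos(sqrt(3)*y)/3


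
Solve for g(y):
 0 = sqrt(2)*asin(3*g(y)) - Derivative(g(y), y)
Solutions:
 Integral(1/asin(3*_y), (_y, g(y))) = C1 + sqrt(2)*y


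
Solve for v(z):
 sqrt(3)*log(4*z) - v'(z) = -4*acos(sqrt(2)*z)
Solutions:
 v(z) = C1 + sqrt(3)*z*(log(z) - 1) + 4*z*acos(sqrt(2)*z) + 2*sqrt(3)*z*log(2) - 2*sqrt(2)*sqrt(1 - 2*z^2)


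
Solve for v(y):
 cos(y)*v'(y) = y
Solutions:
 v(y) = C1 + Integral(y/cos(y), y)


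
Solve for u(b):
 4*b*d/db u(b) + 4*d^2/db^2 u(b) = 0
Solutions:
 u(b) = C1 + C2*erf(sqrt(2)*b/2)


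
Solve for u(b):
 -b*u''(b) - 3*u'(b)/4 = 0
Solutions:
 u(b) = C1 + C2*b^(1/4)


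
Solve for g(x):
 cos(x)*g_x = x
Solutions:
 g(x) = C1 + Integral(x/cos(x), x)


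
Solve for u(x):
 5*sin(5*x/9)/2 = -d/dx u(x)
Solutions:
 u(x) = C1 + 9*cos(5*x/9)/2


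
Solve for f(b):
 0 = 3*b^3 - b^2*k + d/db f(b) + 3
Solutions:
 f(b) = C1 - 3*b^4/4 + b^3*k/3 - 3*b


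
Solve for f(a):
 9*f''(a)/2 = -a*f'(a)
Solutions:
 f(a) = C1 + C2*erf(a/3)


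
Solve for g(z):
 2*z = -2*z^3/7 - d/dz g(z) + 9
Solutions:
 g(z) = C1 - z^4/14 - z^2 + 9*z


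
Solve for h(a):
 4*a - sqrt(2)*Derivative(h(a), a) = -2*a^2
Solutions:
 h(a) = C1 + sqrt(2)*a^3/3 + sqrt(2)*a^2


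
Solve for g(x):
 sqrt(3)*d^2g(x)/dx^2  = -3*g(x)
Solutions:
 g(x) = C1*sin(3^(1/4)*x) + C2*cos(3^(1/4)*x)


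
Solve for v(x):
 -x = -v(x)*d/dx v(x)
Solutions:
 v(x) = -sqrt(C1 + x^2)
 v(x) = sqrt(C1 + x^2)


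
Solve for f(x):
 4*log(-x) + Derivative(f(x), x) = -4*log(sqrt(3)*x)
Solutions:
 f(x) = C1 - 8*x*log(x) + 2*x*(-log(3) + 4 - 2*I*pi)


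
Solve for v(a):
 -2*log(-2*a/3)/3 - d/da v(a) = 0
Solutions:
 v(a) = C1 - 2*a*log(-a)/3 + 2*a*(-log(2) + 1 + log(3))/3


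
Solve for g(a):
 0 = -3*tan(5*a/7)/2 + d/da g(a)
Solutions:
 g(a) = C1 - 21*log(cos(5*a/7))/10


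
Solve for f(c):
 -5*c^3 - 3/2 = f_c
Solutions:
 f(c) = C1 - 5*c^4/4 - 3*c/2


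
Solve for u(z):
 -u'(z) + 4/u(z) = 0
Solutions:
 u(z) = -sqrt(C1 + 8*z)
 u(z) = sqrt(C1 + 8*z)


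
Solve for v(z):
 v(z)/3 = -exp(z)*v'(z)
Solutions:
 v(z) = C1*exp(exp(-z)/3)


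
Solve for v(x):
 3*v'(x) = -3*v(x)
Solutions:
 v(x) = C1*exp(-x)


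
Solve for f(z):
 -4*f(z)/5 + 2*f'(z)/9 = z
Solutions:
 f(z) = C1*exp(18*z/5) - 5*z/4 - 25/72


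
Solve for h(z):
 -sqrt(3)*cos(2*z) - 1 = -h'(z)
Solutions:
 h(z) = C1 + z + sqrt(3)*sin(2*z)/2


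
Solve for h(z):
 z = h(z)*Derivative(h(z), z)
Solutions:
 h(z) = -sqrt(C1 + z^2)
 h(z) = sqrt(C1 + z^2)


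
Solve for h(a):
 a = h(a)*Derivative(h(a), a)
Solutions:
 h(a) = -sqrt(C1 + a^2)
 h(a) = sqrt(C1 + a^2)


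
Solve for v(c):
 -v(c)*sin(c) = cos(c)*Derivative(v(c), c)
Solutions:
 v(c) = C1*cos(c)


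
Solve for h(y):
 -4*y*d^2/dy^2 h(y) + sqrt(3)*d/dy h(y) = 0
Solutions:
 h(y) = C1 + C2*y^(sqrt(3)/4 + 1)


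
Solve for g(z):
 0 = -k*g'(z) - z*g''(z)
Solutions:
 g(z) = C1 + z^(1 - re(k))*(C2*sin(log(z)*Abs(im(k))) + C3*cos(log(z)*im(k)))


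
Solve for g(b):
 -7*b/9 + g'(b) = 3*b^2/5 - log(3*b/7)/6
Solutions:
 g(b) = C1 + b^3/5 + 7*b^2/18 - b*log(b)/6 - b*log(3)/6 + b/6 + b*log(7)/6


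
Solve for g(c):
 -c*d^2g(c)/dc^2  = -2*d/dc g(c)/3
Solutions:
 g(c) = C1 + C2*c^(5/3)


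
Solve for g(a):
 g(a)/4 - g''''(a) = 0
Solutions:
 g(a) = C1*exp(-sqrt(2)*a/2) + C2*exp(sqrt(2)*a/2) + C3*sin(sqrt(2)*a/2) + C4*cos(sqrt(2)*a/2)


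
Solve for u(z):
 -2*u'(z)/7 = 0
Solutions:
 u(z) = C1


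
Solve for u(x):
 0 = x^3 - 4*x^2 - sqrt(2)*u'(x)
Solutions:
 u(x) = C1 + sqrt(2)*x^4/8 - 2*sqrt(2)*x^3/3


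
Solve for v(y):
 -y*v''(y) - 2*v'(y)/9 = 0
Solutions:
 v(y) = C1 + C2*y^(7/9)


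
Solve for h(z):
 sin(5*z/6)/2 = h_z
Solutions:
 h(z) = C1 - 3*cos(5*z/6)/5


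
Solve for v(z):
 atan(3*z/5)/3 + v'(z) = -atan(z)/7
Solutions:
 v(z) = C1 - z*atan(3*z/5)/3 - z*atan(z)/7 + log(z^2 + 1)/14 + 5*log(9*z^2 + 25)/18


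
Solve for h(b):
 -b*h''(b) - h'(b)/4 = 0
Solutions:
 h(b) = C1 + C2*b^(3/4)


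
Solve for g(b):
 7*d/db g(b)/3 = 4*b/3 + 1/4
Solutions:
 g(b) = C1 + 2*b^2/7 + 3*b/28


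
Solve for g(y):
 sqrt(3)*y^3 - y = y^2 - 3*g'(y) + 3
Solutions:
 g(y) = C1 - sqrt(3)*y^4/12 + y^3/9 + y^2/6 + y


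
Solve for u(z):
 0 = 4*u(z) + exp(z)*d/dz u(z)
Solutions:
 u(z) = C1*exp(4*exp(-z))


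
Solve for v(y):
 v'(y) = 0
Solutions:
 v(y) = C1


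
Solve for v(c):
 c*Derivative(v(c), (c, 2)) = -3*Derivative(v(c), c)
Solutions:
 v(c) = C1 + C2/c^2


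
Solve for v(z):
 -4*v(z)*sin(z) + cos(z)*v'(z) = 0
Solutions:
 v(z) = C1/cos(z)^4


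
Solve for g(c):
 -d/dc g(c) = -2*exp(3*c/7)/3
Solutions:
 g(c) = C1 + 14*exp(3*c/7)/9


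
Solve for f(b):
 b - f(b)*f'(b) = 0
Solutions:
 f(b) = -sqrt(C1 + b^2)
 f(b) = sqrt(C1 + b^2)


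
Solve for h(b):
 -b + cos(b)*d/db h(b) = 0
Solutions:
 h(b) = C1 + Integral(b/cos(b), b)


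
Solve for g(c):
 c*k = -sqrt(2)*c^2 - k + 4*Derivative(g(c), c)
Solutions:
 g(c) = C1 + sqrt(2)*c^3/12 + c^2*k/8 + c*k/4


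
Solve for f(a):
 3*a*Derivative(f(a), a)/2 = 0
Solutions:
 f(a) = C1


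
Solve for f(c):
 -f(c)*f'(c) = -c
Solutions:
 f(c) = -sqrt(C1 + c^2)
 f(c) = sqrt(C1 + c^2)


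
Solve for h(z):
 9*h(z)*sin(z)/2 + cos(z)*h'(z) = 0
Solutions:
 h(z) = C1*cos(z)^(9/2)


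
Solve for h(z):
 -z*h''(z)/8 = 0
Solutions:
 h(z) = C1 + C2*z


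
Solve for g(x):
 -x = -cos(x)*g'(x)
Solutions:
 g(x) = C1 + Integral(x/cos(x), x)


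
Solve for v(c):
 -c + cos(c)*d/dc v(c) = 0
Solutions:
 v(c) = C1 + Integral(c/cos(c), c)


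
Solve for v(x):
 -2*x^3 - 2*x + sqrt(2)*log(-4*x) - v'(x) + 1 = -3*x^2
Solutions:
 v(x) = C1 - x^4/2 + x^3 - x^2 + sqrt(2)*x*log(-x) + x*(-sqrt(2) + 1 + 2*sqrt(2)*log(2))


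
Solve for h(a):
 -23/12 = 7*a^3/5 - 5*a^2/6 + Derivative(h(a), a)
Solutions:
 h(a) = C1 - 7*a^4/20 + 5*a^3/18 - 23*a/12


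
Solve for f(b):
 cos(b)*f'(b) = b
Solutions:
 f(b) = C1 + Integral(b/cos(b), b)


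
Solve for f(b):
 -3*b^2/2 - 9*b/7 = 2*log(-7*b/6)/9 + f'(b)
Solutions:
 f(b) = C1 - b^3/2 - 9*b^2/14 - 2*b*log(-b)/9 + 2*b*(-log(7) + 1 + log(6))/9


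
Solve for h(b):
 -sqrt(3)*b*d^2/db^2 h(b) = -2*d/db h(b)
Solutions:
 h(b) = C1 + C2*b^(1 + 2*sqrt(3)/3)


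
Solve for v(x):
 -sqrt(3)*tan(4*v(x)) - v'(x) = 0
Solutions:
 v(x) = -asin(C1*exp(-4*sqrt(3)*x))/4 + pi/4
 v(x) = asin(C1*exp(-4*sqrt(3)*x))/4


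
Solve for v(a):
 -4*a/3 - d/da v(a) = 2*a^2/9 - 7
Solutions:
 v(a) = C1 - 2*a^3/27 - 2*a^2/3 + 7*a


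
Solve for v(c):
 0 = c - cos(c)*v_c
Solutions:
 v(c) = C1 + Integral(c/cos(c), c)


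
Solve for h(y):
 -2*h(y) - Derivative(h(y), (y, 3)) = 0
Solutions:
 h(y) = C3*exp(-2^(1/3)*y) + (C1*sin(2^(1/3)*sqrt(3)*y/2) + C2*cos(2^(1/3)*sqrt(3)*y/2))*exp(2^(1/3)*y/2)


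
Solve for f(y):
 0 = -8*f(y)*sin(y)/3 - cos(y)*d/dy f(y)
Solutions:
 f(y) = C1*cos(y)^(8/3)


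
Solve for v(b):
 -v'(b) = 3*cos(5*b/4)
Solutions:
 v(b) = C1 - 12*sin(5*b/4)/5


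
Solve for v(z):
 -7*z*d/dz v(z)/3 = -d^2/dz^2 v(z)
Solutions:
 v(z) = C1 + C2*erfi(sqrt(42)*z/6)


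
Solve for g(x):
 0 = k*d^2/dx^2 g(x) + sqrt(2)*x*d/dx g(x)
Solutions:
 g(x) = C1 + C2*sqrt(k)*erf(2^(3/4)*x*sqrt(1/k)/2)


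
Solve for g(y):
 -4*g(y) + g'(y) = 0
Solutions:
 g(y) = C1*exp(4*y)


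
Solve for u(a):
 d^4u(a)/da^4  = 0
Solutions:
 u(a) = C1 + C2*a + C3*a^2 + C4*a^3


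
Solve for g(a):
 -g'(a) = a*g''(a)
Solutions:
 g(a) = C1 + C2*log(a)


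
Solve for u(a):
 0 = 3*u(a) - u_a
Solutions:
 u(a) = C1*exp(3*a)


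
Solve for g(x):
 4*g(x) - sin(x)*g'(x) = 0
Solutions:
 g(x) = C1*(cos(x)^2 - 2*cos(x) + 1)/(cos(x)^2 + 2*cos(x) + 1)


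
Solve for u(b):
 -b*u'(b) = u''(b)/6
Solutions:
 u(b) = C1 + C2*erf(sqrt(3)*b)


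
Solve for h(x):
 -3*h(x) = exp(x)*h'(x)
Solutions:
 h(x) = C1*exp(3*exp(-x))


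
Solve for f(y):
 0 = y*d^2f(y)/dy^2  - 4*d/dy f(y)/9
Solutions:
 f(y) = C1 + C2*y^(13/9)


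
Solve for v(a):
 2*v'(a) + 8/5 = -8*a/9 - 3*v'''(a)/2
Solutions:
 v(a) = C1 + C2*sin(2*sqrt(3)*a/3) + C3*cos(2*sqrt(3)*a/3) - 2*a^2/9 - 4*a/5


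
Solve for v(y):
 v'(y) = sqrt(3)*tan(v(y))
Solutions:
 v(y) = pi - asin(C1*exp(sqrt(3)*y))
 v(y) = asin(C1*exp(sqrt(3)*y))


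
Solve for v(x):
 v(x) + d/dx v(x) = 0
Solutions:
 v(x) = C1*exp(-x)


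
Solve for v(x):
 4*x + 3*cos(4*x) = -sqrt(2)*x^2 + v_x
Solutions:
 v(x) = C1 + sqrt(2)*x^3/3 + 2*x^2 + 3*sin(4*x)/4


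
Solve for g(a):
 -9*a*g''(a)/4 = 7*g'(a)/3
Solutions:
 g(a) = C1 + C2/a^(1/27)


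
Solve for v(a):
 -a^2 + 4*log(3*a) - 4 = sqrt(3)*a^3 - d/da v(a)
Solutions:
 v(a) = C1 + sqrt(3)*a^4/4 + a^3/3 - 4*a*log(a) - a*log(81) + 8*a


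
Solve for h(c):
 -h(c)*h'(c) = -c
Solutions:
 h(c) = -sqrt(C1 + c^2)
 h(c) = sqrt(C1 + c^2)


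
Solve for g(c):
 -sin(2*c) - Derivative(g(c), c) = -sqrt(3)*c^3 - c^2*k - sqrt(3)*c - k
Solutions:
 g(c) = C1 + sqrt(3)*c^4/4 + c^3*k/3 + sqrt(3)*c^2/2 + c*k + cos(2*c)/2


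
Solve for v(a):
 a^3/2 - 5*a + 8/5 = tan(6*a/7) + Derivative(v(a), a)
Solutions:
 v(a) = C1 + a^4/8 - 5*a^2/2 + 8*a/5 + 7*log(cos(6*a/7))/6


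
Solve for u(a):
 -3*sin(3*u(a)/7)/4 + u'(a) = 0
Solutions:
 -3*a/4 + 7*log(cos(3*u(a)/7) - 1)/6 - 7*log(cos(3*u(a)/7) + 1)/6 = C1


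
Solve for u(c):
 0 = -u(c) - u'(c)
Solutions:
 u(c) = C1*exp(-c)


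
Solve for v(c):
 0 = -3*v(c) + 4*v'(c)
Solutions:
 v(c) = C1*exp(3*c/4)


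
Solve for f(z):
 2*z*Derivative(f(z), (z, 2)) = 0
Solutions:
 f(z) = C1 + C2*z


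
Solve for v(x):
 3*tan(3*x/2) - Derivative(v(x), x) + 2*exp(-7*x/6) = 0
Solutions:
 v(x) = C1 + log(tan(3*x/2)^2 + 1) - 12*exp(-7*x/6)/7


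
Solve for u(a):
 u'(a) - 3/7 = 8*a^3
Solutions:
 u(a) = C1 + 2*a^4 + 3*a/7


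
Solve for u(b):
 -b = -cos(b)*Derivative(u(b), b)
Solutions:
 u(b) = C1 + Integral(b/cos(b), b)


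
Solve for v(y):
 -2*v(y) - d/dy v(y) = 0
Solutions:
 v(y) = C1*exp(-2*y)


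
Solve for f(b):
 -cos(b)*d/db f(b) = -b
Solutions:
 f(b) = C1 + Integral(b/cos(b), b)


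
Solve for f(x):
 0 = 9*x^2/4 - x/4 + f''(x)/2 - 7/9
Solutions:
 f(x) = C1 + C2*x - 3*x^4/8 + x^3/12 + 7*x^2/9


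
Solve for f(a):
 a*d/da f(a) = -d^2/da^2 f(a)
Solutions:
 f(a) = C1 + C2*erf(sqrt(2)*a/2)


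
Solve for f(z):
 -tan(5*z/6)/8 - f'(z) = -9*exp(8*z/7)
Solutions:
 f(z) = C1 + 63*exp(8*z/7)/8 + 3*log(cos(5*z/6))/20


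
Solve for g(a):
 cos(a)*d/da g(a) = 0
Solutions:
 g(a) = C1


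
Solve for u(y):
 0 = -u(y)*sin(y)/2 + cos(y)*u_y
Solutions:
 u(y) = C1/sqrt(cos(y))


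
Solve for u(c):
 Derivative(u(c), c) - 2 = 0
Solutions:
 u(c) = C1 + 2*c


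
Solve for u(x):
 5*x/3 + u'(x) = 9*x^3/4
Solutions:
 u(x) = C1 + 9*x^4/16 - 5*x^2/6


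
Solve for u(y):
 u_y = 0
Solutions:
 u(y) = C1


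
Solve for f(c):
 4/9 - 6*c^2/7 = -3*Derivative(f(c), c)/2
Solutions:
 f(c) = C1 + 4*c^3/21 - 8*c/27


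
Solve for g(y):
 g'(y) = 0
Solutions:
 g(y) = C1


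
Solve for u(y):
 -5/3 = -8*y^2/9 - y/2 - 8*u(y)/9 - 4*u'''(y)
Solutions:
 u(y) = C3*exp(-6^(1/3)*y/3) - y^2 - 9*y/16 + (C1*sin(2^(1/3)*3^(5/6)*y/6) + C2*cos(2^(1/3)*3^(5/6)*y/6))*exp(6^(1/3)*y/6) + 15/8


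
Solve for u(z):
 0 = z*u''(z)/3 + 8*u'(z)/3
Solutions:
 u(z) = C1 + C2/z^7


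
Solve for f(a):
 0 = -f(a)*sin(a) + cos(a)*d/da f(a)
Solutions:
 f(a) = C1/cos(a)


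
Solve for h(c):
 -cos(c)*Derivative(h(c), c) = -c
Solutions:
 h(c) = C1 + Integral(c/cos(c), c)


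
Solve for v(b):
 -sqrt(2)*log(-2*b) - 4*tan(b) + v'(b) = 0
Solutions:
 v(b) = C1 + sqrt(2)*b*(log(-b) - 1) + sqrt(2)*b*log(2) - 4*log(cos(b))


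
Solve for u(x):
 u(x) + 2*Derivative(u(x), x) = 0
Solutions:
 u(x) = C1*exp(-x/2)


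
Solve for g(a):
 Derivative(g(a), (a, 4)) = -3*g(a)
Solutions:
 g(a) = (C1*sin(sqrt(2)*3^(1/4)*a/2) + C2*cos(sqrt(2)*3^(1/4)*a/2))*exp(-sqrt(2)*3^(1/4)*a/2) + (C3*sin(sqrt(2)*3^(1/4)*a/2) + C4*cos(sqrt(2)*3^(1/4)*a/2))*exp(sqrt(2)*3^(1/4)*a/2)


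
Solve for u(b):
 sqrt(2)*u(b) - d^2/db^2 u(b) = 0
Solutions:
 u(b) = C1*exp(-2^(1/4)*b) + C2*exp(2^(1/4)*b)


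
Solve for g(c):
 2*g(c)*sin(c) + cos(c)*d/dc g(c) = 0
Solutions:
 g(c) = C1*cos(c)^2


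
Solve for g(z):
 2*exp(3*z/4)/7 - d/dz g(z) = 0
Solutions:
 g(z) = C1 + 8*exp(3*z/4)/21


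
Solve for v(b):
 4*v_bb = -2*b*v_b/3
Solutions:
 v(b) = C1 + C2*erf(sqrt(3)*b/6)


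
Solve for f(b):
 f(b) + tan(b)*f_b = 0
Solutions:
 f(b) = C1/sin(b)


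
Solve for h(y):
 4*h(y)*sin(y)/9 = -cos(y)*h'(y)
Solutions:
 h(y) = C1*cos(y)^(4/9)


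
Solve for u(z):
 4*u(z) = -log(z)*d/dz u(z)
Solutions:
 u(z) = C1*exp(-4*li(z))


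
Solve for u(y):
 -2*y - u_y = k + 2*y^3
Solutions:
 u(y) = C1 - k*y - y^4/2 - y^2


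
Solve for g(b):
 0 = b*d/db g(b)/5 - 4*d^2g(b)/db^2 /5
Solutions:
 g(b) = C1 + C2*erfi(sqrt(2)*b/4)


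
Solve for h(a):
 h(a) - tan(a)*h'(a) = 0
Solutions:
 h(a) = C1*sin(a)


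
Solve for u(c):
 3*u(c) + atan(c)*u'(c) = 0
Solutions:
 u(c) = C1*exp(-3*Integral(1/atan(c), c))


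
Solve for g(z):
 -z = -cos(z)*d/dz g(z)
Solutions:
 g(z) = C1 + Integral(z/cos(z), z)


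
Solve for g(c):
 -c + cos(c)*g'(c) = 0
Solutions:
 g(c) = C1 + Integral(c/cos(c), c)


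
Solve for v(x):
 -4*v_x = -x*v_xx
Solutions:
 v(x) = C1 + C2*x^5


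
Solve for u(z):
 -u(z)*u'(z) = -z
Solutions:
 u(z) = -sqrt(C1 + z^2)
 u(z) = sqrt(C1 + z^2)


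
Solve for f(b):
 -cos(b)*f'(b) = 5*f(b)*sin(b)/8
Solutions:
 f(b) = C1*cos(b)^(5/8)


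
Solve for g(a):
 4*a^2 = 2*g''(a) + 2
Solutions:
 g(a) = C1 + C2*a + a^4/6 - a^2/2


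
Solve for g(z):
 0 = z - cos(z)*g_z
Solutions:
 g(z) = C1 + Integral(z/cos(z), z)


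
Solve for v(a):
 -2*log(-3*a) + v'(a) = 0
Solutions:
 v(a) = C1 + 2*a*log(-a) + 2*a*(-1 + log(3))


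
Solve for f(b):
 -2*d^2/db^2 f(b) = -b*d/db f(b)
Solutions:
 f(b) = C1 + C2*erfi(b/2)


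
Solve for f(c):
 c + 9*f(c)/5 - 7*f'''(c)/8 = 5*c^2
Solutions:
 f(c) = C3*exp(2*105^(2/3)*c/35) + 25*c^2/9 - 5*c/9 + (C1*sin(3*3^(1/6)*35^(2/3)*c/35) + C2*cos(3*3^(1/6)*35^(2/3)*c/35))*exp(-105^(2/3)*c/35)


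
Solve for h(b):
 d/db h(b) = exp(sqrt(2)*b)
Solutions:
 h(b) = C1 + sqrt(2)*exp(sqrt(2)*b)/2


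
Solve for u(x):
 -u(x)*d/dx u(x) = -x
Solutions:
 u(x) = -sqrt(C1 + x^2)
 u(x) = sqrt(C1 + x^2)


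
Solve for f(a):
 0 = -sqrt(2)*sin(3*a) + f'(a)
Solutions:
 f(a) = C1 - sqrt(2)*cos(3*a)/3


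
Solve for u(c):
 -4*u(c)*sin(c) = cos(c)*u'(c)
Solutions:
 u(c) = C1*cos(c)^4


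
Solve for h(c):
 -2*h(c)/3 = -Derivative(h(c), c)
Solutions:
 h(c) = C1*exp(2*c/3)


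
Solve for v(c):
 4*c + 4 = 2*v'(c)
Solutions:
 v(c) = C1 + c^2 + 2*c


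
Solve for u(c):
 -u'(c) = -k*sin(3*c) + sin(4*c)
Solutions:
 u(c) = C1 - k*cos(3*c)/3 + cos(4*c)/4


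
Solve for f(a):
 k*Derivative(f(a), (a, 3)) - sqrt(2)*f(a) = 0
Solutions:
 f(a) = C1*exp(2^(1/6)*a*(1/k)^(1/3)) + C2*exp(2^(1/6)*a*(-1 + sqrt(3)*I)*(1/k)^(1/3)/2) + C3*exp(-2^(1/6)*a*(1 + sqrt(3)*I)*(1/k)^(1/3)/2)


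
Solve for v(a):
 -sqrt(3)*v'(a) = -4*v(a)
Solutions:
 v(a) = C1*exp(4*sqrt(3)*a/3)


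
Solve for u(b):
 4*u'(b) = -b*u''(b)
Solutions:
 u(b) = C1 + C2/b^3


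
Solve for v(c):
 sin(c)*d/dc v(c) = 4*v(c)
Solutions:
 v(c) = C1*(cos(c)^2 - 2*cos(c) + 1)/(cos(c)^2 + 2*cos(c) + 1)


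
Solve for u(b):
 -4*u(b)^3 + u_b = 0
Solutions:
 u(b) = -sqrt(2)*sqrt(-1/(C1 + 4*b))/2
 u(b) = sqrt(2)*sqrt(-1/(C1 + 4*b))/2


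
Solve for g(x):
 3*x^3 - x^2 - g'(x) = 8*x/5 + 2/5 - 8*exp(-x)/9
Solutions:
 g(x) = C1 + 3*x^4/4 - x^3/3 - 4*x^2/5 - 2*x/5 - 8*exp(-x)/9


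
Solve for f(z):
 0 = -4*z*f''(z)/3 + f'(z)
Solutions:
 f(z) = C1 + C2*z^(7/4)


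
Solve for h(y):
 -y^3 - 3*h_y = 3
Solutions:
 h(y) = C1 - y^4/12 - y


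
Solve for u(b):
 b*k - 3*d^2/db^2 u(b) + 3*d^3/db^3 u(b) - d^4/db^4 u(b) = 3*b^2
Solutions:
 u(b) = C1 + C2*b - b^4/12 + b^3*(k - 6)/18 + b^2*(k - 4)/6 + (C3*sin(sqrt(3)*b/2) + C4*cos(sqrt(3)*b/2))*exp(3*b/2)


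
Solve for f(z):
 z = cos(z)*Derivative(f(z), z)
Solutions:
 f(z) = C1 + Integral(z/cos(z), z)


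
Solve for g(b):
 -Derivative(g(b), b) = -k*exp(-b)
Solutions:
 g(b) = C1 - k*exp(-b)


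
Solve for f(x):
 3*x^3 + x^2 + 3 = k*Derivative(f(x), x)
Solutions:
 f(x) = C1 + 3*x^4/(4*k) + x^3/(3*k) + 3*x/k


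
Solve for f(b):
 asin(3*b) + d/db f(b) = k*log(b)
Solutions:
 f(b) = C1 + b*k*(log(b) - 1) - b*asin(3*b) - sqrt(1 - 9*b^2)/3


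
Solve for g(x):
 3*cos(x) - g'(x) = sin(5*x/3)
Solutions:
 g(x) = C1 + 3*sin(x) + 3*cos(5*x/3)/5


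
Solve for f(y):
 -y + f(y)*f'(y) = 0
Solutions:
 f(y) = -sqrt(C1 + y^2)
 f(y) = sqrt(C1 + y^2)


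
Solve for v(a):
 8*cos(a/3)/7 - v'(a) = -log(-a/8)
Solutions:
 v(a) = C1 + a*log(-a) - 3*a*log(2) - a + 24*sin(a/3)/7


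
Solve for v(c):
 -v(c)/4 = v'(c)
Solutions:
 v(c) = C1*exp(-c/4)


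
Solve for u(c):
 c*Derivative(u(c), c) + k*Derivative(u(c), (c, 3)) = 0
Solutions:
 u(c) = C1 + Integral(C2*airyai(c*(-1/k)^(1/3)) + C3*airybi(c*(-1/k)^(1/3)), c)


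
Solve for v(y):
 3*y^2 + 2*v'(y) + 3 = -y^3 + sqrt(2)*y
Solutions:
 v(y) = C1 - y^4/8 - y^3/2 + sqrt(2)*y^2/4 - 3*y/2


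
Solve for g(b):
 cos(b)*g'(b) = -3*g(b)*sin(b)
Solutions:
 g(b) = C1*cos(b)^3


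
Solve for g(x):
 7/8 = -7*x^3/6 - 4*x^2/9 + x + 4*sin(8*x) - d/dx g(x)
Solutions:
 g(x) = C1 - 7*x^4/24 - 4*x^3/27 + x^2/2 - 7*x/8 - cos(8*x)/2


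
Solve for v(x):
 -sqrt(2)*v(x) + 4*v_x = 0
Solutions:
 v(x) = C1*exp(sqrt(2)*x/4)


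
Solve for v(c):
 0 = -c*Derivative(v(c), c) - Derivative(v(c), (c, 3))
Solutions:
 v(c) = C1 + Integral(C2*airyai(-c) + C3*airybi(-c), c)


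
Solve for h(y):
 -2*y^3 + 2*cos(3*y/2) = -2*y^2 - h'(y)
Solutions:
 h(y) = C1 + y^4/2 - 2*y^3/3 - 4*sin(3*y/2)/3


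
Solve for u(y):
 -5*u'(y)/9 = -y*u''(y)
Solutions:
 u(y) = C1 + C2*y^(14/9)


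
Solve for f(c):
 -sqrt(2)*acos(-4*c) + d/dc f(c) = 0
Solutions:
 f(c) = C1 + sqrt(2)*(c*acos(-4*c) + sqrt(1 - 16*c^2)/4)


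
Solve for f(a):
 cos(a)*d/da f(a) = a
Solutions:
 f(a) = C1 + Integral(a/cos(a), a)


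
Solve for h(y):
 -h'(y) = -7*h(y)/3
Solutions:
 h(y) = C1*exp(7*y/3)


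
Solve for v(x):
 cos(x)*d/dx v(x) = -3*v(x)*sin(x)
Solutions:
 v(x) = C1*cos(x)^3


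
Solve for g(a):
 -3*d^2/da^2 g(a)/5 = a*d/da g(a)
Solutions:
 g(a) = C1 + C2*erf(sqrt(30)*a/6)


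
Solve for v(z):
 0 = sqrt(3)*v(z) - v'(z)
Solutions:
 v(z) = C1*exp(sqrt(3)*z)


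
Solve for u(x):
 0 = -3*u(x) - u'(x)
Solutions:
 u(x) = C1*exp(-3*x)


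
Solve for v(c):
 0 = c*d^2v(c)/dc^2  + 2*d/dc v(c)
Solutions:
 v(c) = C1 + C2/c


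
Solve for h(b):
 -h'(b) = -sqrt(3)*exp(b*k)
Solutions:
 h(b) = C1 + sqrt(3)*exp(b*k)/k


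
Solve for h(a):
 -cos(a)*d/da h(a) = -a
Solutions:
 h(a) = C1 + Integral(a/cos(a), a)


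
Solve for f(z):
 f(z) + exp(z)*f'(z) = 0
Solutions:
 f(z) = C1*exp(exp(-z))


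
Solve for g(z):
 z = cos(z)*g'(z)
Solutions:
 g(z) = C1 + Integral(z/cos(z), z)


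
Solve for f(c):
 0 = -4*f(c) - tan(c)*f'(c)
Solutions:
 f(c) = C1/sin(c)^4


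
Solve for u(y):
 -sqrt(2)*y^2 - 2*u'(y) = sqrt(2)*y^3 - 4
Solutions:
 u(y) = C1 - sqrt(2)*y^4/8 - sqrt(2)*y^3/6 + 2*y


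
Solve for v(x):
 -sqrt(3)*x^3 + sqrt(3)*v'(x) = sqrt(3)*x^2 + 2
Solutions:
 v(x) = C1 + x^4/4 + x^3/3 + 2*sqrt(3)*x/3


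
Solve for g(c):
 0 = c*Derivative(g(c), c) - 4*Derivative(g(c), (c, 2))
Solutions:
 g(c) = C1 + C2*erfi(sqrt(2)*c/4)


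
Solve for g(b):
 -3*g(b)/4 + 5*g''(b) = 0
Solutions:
 g(b) = C1*exp(-sqrt(15)*b/10) + C2*exp(sqrt(15)*b/10)


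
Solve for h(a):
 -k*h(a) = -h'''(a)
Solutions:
 h(a) = C1*exp(a*k^(1/3)) + C2*exp(a*k^(1/3)*(-1 + sqrt(3)*I)/2) + C3*exp(-a*k^(1/3)*(1 + sqrt(3)*I)/2)


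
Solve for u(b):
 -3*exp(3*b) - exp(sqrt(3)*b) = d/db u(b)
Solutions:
 u(b) = C1 - exp(3*b) - sqrt(3)*exp(sqrt(3)*b)/3


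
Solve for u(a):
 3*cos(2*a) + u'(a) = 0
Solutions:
 u(a) = C1 - 3*sin(2*a)/2


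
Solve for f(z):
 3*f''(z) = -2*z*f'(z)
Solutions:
 f(z) = C1 + C2*erf(sqrt(3)*z/3)


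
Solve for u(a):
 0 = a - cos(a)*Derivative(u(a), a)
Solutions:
 u(a) = C1 + Integral(a/cos(a), a)


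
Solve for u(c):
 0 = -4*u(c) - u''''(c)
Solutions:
 u(c) = (C1*sin(c) + C2*cos(c))*exp(-c) + (C3*sin(c) + C4*cos(c))*exp(c)


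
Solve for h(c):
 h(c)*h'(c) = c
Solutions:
 h(c) = -sqrt(C1 + c^2)
 h(c) = sqrt(C1 + c^2)


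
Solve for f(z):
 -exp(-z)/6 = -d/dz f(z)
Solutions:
 f(z) = C1 - exp(-z)/6


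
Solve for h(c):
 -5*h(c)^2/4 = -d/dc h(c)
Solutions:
 h(c) = -4/(C1 + 5*c)


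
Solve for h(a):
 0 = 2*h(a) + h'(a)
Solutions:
 h(a) = C1*exp(-2*a)


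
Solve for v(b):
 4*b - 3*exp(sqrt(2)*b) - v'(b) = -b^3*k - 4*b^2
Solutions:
 v(b) = C1 + b^4*k/4 + 4*b^3/3 + 2*b^2 - 3*sqrt(2)*exp(sqrt(2)*b)/2


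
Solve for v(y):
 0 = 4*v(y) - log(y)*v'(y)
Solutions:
 v(y) = C1*exp(4*li(y))


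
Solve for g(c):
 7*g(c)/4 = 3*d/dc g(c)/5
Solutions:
 g(c) = C1*exp(35*c/12)


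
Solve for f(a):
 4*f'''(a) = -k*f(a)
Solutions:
 f(a) = C1*exp(2^(1/3)*a*(-k)^(1/3)/2) + C2*exp(2^(1/3)*a*(-k)^(1/3)*(-1 + sqrt(3)*I)/4) + C3*exp(-2^(1/3)*a*(-k)^(1/3)*(1 + sqrt(3)*I)/4)
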